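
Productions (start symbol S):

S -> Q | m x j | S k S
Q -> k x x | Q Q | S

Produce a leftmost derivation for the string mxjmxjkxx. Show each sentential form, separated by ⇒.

S⇒Q⇒QQ⇒SQ⇒mxjQ⇒mxjQQ⇒mxjSQ⇒mxjmxjQ⇒mxjmxjkxx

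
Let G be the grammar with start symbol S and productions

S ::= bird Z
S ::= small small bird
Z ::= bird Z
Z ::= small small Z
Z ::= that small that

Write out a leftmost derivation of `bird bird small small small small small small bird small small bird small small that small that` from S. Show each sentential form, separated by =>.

S => bird Z => bird bird Z => bird bird small small Z => bird bird small small small small Z => bird bird small small small small small small Z => bird bird small small small small small small bird Z => bird bird small small small small small small bird small small Z => bird bird small small small small small small bird small small bird Z => bird bird small small small small small small bird small small bird small small Z => bird bird small small small small small small bird small small bird small small that small that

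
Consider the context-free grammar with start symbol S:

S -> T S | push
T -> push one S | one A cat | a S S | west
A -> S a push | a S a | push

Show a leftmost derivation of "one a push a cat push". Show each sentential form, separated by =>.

S => T S   [S -> T S]
T S => one A cat S   [T -> one A cat]
one A cat S => one a S a cat S   [A -> a S a]
one a S a cat S => one a push a cat S   [S -> push]
one a push a cat S => one a push a cat push   [S -> push]

S => T S => one A cat S => one a S a cat S => one a push a cat S => one a push a cat push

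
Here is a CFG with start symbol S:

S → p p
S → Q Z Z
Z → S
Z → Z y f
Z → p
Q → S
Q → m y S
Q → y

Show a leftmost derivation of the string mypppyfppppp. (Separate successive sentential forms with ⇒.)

S⇒QZZ⇒SZZ⇒QZZZZ⇒mySZZZZ⇒myQZZZZZZ⇒mySZZZZZZ⇒myppZZZZZZ⇒myppZyfZZZZZ⇒mypppyfZZZZZ⇒mypppyfpZZZZ⇒mypppyfppZZZ⇒mypppyfpppZZ⇒mypppyfppppZ⇒mypppyfppppp

S ⇒ QZZ   [S → Q Z Z]
QZZ ⇒ SZZ   [Q → S]
SZZ ⇒ QZZZZ   [S → Q Z Z]
QZZZZ ⇒ mySZZZZ   [Q → m y S]
mySZZZZ ⇒ myQZZZZZZ   [S → Q Z Z]
myQZZZZZZ ⇒ mySZZZZZZ   [Q → S]
mySZZZZZZ ⇒ myppZZZZZZ   [S → p p]
myppZZZZZZ ⇒ myppZyfZZZZZ   [Z → Z y f]
myppZyfZZZZZ ⇒ mypppyfZZZZZ   [Z → p]
mypppyfZZZZZ ⇒ mypppyfpZZZZ   [Z → p]
mypppyfpZZZZ ⇒ mypppyfppZZZ   [Z → p]
mypppyfppZZZ ⇒ mypppyfpppZZ   [Z → p]
mypppyfpppZZ ⇒ mypppyfppppZ   [Z → p]
mypppyfppppZ ⇒ mypppyfppppp   [Z → p]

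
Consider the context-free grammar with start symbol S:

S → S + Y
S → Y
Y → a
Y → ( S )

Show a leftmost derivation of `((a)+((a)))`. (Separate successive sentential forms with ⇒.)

S ⇒ Y   [S → Y]
Y ⇒ (S)   [Y → ( S )]
(S) ⇒ (S+Y)   [S → S + Y]
(S+Y) ⇒ (Y+Y)   [S → Y]
(Y+Y) ⇒ ((S)+Y)   [Y → ( S )]
((S)+Y) ⇒ ((Y)+Y)   [S → Y]
((Y)+Y) ⇒ ((a)+Y)   [Y → a]
((a)+Y) ⇒ ((a)+(S))   [Y → ( S )]
((a)+(S)) ⇒ ((a)+(Y))   [S → Y]
((a)+(Y)) ⇒ ((a)+((S)))   [Y → ( S )]
((a)+((S))) ⇒ ((a)+((Y)))   [S → Y]
((a)+((Y))) ⇒ ((a)+((a)))   [Y → a]

S ⇒ Y ⇒ (S) ⇒ (S+Y) ⇒ (Y+Y) ⇒ ((S)+Y) ⇒ ((Y)+Y) ⇒ ((a)+Y) ⇒ ((a)+(S)) ⇒ ((a)+(Y)) ⇒ ((a)+((S))) ⇒ ((a)+((Y))) ⇒ ((a)+((a)))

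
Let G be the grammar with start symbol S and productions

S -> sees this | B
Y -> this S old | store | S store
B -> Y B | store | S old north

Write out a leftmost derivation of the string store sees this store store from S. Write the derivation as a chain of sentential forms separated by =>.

S => B   [S -> B]
B => Y B   [B -> Y B]
Y B => store B   [Y -> store]
store B => store Y B   [B -> Y B]
store Y B => store S store B   [Y -> S store]
store S store B => store sees this store B   [S -> sees this]
store sees this store B => store sees this store store   [B -> store]

S => B => Y B => store B => store Y B => store S store B => store sees this store B => store sees this store store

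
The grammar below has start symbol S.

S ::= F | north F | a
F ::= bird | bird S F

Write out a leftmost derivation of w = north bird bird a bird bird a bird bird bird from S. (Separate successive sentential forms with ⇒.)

S ⇒ north F   [S ::= north F]
north F ⇒ north bird S F   [F ::= bird S F]
north bird S F ⇒ north bird F F   [S ::= F]
north bird F F ⇒ north bird bird S F F   [F ::= bird S F]
north bird bird S F F ⇒ north bird bird a F F   [S ::= a]
north bird bird a F F ⇒ north bird bird a bird S F F   [F ::= bird S F]
north bird bird a bird S F F ⇒ north bird bird a bird F F F   [S ::= F]
north bird bird a bird F F F ⇒ north bird bird a bird bird S F F F   [F ::= bird S F]
north bird bird a bird bird S F F F ⇒ north bird bird a bird bird a F F F   [S ::= a]
north bird bird a bird bird a F F F ⇒ north bird bird a bird bird a bird F F   [F ::= bird]
north bird bird a bird bird a bird F F ⇒ north bird bird a bird bird a bird bird F   [F ::= bird]
north bird bird a bird bird a bird bird F ⇒ north bird bird a bird bird a bird bird bird   [F ::= bird]

S ⇒ north F ⇒ north bird S F ⇒ north bird F F ⇒ north bird bird S F F ⇒ north bird bird a F F ⇒ north bird bird a bird S F F ⇒ north bird bird a bird F F F ⇒ north bird bird a bird bird S F F F ⇒ north bird bird a bird bird a F F F ⇒ north bird bird a bird bird a bird F F ⇒ north bird bird a bird bird a bird bird F ⇒ north bird bird a bird bird a bird bird bird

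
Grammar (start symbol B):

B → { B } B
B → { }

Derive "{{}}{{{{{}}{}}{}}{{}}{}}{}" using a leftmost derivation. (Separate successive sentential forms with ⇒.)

B ⇒ {B}B ⇒ {{}}B ⇒ {{}}{B}B ⇒ {{}}{{B}B}B ⇒ {{}}{{{B}B}B}B ⇒ {{}}{{{{B}B}B}B}B ⇒ {{}}{{{{{}}B}B}B}B ⇒ {{}}{{{{{}}{}}B}B}B ⇒ {{}}{{{{{}}{}}{}}B}B ⇒ {{}}{{{{{}}{}}{}}{B}B}B ⇒ {{}}{{{{{}}{}}{}}{{}}B}B ⇒ {{}}{{{{{}}{}}{}}{{}}{}}B ⇒ {{}}{{{{{}}{}}{}}{{}}{}}{}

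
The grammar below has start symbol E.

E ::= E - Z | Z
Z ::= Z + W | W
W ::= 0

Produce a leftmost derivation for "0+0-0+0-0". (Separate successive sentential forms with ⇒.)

E⇒E-Z⇒E-Z-Z⇒Z-Z-Z⇒Z+W-Z-Z⇒W+W-Z-Z⇒0+W-Z-Z⇒0+0-Z-Z⇒0+0-Z+W-Z⇒0+0-W+W-Z⇒0+0-0+W-Z⇒0+0-0+0-Z⇒0+0-0+0-W⇒0+0-0+0-0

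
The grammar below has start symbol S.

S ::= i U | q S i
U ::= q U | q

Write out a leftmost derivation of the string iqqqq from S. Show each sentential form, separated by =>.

S => iU   [S ::= i U]
iU => iqU   [U ::= q U]
iqU => iqqU   [U ::= q U]
iqqU => iqqqU   [U ::= q U]
iqqqU => iqqqq   [U ::= q]

S=>iU=>iqU=>iqqU=>iqqqU=>iqqqq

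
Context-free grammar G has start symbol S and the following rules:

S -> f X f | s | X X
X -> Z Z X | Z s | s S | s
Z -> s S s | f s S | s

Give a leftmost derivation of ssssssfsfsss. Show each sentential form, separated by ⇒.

S ⇒ XX   [S -> X X]
XX ⇒ ZsX   [X -> Z s]
ZsX ⇒ sSssX   [Z -> s S s]
sSssX ⇒ sXXssX   [S -> X X]
sXXssX ⇒ ssXssX   [X -> s]
ssXssX ⇒ sssssX   [X -> s]
sssssX ⇒ sssssZZX   [X -> Z Z X]
sssssZZX ⇒ ssssssSsZX   [Z -> s S s]
ssssssSsZX ⇒ ssssssfXfsZX   [S -> f X f]
ssssssfXfsZX ⇒ ssssssfsfsZX   [X -> s]
ssssssfsfsZX ⇒ ssssssfsfssX   [Z -> s]
ssssssfsfssX ⇒ ssssssfsfsss   [X -> s]

S ⇒ XX ⇒ ZsX ⇒ sSssX ⇒ sXXssX ⇒ ssXssX ⇒ sssssX ⇒ sssssZZX ⇒ ssssssSsZX ⇒ ssssssfXfsZX ⇒ ssssssfsfsZX ⇒ ssssssfsfssX ⇒ ssssssfsfsss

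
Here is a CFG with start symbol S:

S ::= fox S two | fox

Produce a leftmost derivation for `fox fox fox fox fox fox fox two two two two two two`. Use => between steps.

S => fox S two => fox fox S two two => fox fox fox S two two two => fox fox fox fox S two two two two => fox fox fox fox fox S two two two two two => fox fox fox fox fox fox S two two two two two two => fox fox fox fox fox fox fox two two two two two two

S => fox S two   [S ::= fox S two]
fox S two => fox fox S two two   [S ::= fox S two]
fox fox S two two => fox fox fox S two two two   [S ::= fox S two]
fox fox fox S two two two => fox fox fox fox S two two two two   [S ::= fox S two]
fox fox fox fox S two two two two => fox fox fox fox fox S two two two two two   [S ::= fox S two]
fox fox fox fox fox S two two two two two => fox fox fox fox fox fox S two two two two two two   [S ::= fox S two]
fox fox fox fox fox fox S two two two two two two => fox fox fox fox fox fox fox two two two two two two   [S ::= fox]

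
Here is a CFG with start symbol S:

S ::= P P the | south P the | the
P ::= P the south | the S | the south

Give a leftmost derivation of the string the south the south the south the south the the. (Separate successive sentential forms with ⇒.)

S ⇒ P P the ⇒ the south P the ⇒ the south the S the ⇒ the south the south P the the ⇒ the south the south P the south the the ⇒ the south the south the south the south the the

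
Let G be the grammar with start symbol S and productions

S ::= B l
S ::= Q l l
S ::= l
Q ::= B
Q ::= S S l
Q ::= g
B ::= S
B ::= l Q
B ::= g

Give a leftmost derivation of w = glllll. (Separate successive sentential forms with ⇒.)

S ⇒ Bl ⇒ Sl ⇒ Bll ⇒ Sll ⇒ Blll ⇒ Slll ⇒ Bllll ⇒ Sllll ⇒ Blllll ⇒ glllll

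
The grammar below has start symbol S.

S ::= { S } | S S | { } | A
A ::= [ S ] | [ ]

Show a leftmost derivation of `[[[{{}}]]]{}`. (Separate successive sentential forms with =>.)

S=>SS=>AS=>[S]S=>[A]S=>[[S]]S=>[[A]]S=>[[[S]]]S=>[[[{S}]]]S=>[[[{{}}]]]S=>[[[{{}}]]]{}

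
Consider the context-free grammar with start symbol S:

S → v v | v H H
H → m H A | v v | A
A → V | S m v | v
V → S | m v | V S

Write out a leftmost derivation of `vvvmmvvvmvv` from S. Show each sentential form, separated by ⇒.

S ⇒ vHH ⇒ vvvH ⇒ vvvmHA ⇒ vvvmmHAA ⇒ vvvmmAAA ⇒ vvvmmvAA ⇒ vvvmmvSmvA ⇒ vvvmmvvvmvA ⇒ vvvmmvvvmvv

S ⇒ vHH   [S → v H H]
vHH ⇒ vvvH   [H → v v]
vvvH ⇒ vvvmHA   [H → m H A]
vvvmHA ⇒ vvvmmHAA   [H → m H A]
vvvmmHAA ⇒ vvvmmAAA   [H → A]
vvvmmAAA ⇒ vvvmmvAA   [A → v]
vvvmmvAA ⇒ vvvmmvSmvA   [A → S m v]
vvvmmvSmvA ⇒ vvvmmvvvmvA   [S → v v]
vvvmmvvvmvA ⇒ vvvmmvvvmvv   [A → v]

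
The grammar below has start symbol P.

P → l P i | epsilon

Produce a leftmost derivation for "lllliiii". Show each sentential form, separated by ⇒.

P ⇒ lPi ⇒ llPii ⇒ lllPiii ⇒ llllPiiii ⇒ lllliiii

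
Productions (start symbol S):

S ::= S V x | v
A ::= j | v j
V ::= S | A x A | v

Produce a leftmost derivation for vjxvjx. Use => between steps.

S => SVx => vVx => vAxAx => vjxAx => vjxvjx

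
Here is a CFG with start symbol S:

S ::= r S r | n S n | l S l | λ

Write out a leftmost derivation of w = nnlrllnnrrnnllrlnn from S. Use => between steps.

S => nSn => nnSnn => nnlSlnn => nnlrSrlnn => nnlrlSlrlnn => nnlrllSllrlnn => nnlrllnSnllrlnn => nnlrllnnSnnllrlnn => nnlrllnnrSrnnllrlnn => nnlrllnnrrnnllrlnn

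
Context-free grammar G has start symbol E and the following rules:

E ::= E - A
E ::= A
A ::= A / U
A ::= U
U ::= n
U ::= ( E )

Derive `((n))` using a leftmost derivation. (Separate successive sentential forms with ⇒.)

E ⇒ A ⇒ U ⇒ (E) ⇒ (A) ⇒ (U) ⇒ ((E)) ⇒ ((A)) ⇒ ((U)) ⇒ ((n))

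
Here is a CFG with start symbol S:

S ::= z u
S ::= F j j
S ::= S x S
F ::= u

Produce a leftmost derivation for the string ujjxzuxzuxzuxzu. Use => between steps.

S => SxS => SxSxS => SxSxSxS => SxSxSxSxS => FjjxSxSxSxS => ujjxSxSxSxS => ujjxzuxSxSxS => ujjxzuxzuxSxS => ujjxzuxzuxzuxS => ujjxzuxzuxzuxzu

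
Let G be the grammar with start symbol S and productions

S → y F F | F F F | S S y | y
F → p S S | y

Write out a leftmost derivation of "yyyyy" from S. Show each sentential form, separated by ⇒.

S ⇒ SSy   [S → S S y]
SSy ⇒ ySy   [S → y]
ySy ⇒ yyFFy   [S → y F F]
yyFFy ⇒ yyyFy   [F → y]
yyyFy ⇒ yyyyy   [F → y]

S ⇒ SSy ⇒ ySy ⇒ yyFFy ⇒ yyyFy ⇒ yyyyy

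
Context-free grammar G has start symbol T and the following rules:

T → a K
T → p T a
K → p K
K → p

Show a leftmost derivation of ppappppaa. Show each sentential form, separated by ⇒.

T ⇒ pTa   [T → p T a]
pTa ⇒ ppTaa   [T → p T a]
ppTaa ⇒ ppaKaa   [T → a K]
ppaKaa ⇒ ppapKaa   [K → p K]
ppapKaa ⇒ ppappKaa   [K → p K]
ppappKaa ⇒ ppapppKaa   [K → p K]
ppapppKaa ⇒ ppappppaa   [K → p]

T⇒pTa⇒ppTaa⇒ppaKaa⇒ppapKaa⇒ppappKaa⇒ppapppKaa⇒ppappppaa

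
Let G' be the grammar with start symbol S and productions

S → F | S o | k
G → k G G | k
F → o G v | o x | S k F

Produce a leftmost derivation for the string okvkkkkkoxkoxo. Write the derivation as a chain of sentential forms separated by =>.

S => So => Fo => SkFo => FkFo => oGvkFo => okvkFo => okvkSkFo => okvkFkFo => okvkSkFkFo => okvkkkFkFo => okvkkkSkFkFo => okvkkkkkFkFo => okvkkkkkoxkFo => okvkkkkkoxkoxo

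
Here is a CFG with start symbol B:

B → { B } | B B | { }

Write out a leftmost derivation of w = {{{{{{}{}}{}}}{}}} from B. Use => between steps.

B => {B} => {{B}} => {{BB}} => {{{B}B}} => {{{{B}}B}} => {{{{BB}}B}} => {{{{{B}B}}B}} => {{{{{BB}B}}B}} => {{{{{{}B}B}}B}} => {{{{{{}{}}B}}B}} => {{{{{{}{}}{}}}B}} => {{{{{{}{}}{}}}{}}}

B => {B}   [B → { B }]
{B} => {{B}}   [B → { B }]
{{B}} => {{BB}}   [B → B B]
{{BB}} => {{{B}B}}   [B → { B }]
{{{B}B}} => {{{{B}}B}}   [B → { B }]
{{{{B}}B}} => {{{{BB}}B}}   [B → B B]
{{{{BB}}B}} => {{{{{B}B}}B}}   [B → { B }]
{{{{{B}B}}B}} => {{{{{BB}B}}B}}   [B → B B]
{{{{{BB}B}}B}} => {{{{{{}B}B}}B}}   [B → { }]
{{{{{{}B}B}}B}} => {{{{{{}{}}B}}B}}   [B → { }]
{{{{{{}{}}B}}B}} => {{{{{{}{}}{}}}B}}   [B → { }]
{{{{{{}{}}{}}}B}} => {{{{{{}{}}{}}}{}}}   [B → { }]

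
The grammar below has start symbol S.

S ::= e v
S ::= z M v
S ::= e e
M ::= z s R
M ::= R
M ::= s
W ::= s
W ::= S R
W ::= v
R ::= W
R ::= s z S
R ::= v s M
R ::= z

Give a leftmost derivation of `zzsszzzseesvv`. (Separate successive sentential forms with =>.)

S => zMv   [S ::= z M v]
zMv => zzsRv   [M ::= z s R]
zzsRv => zzsszSv   [R ::= s z S]
zzsszSv => zzsszzMvv   [S ::= z M v]
zzsszzMvv => zzsszzzsRvv   [M ::= z s R]
zzsszzzsRvv => zzsszzzsWvv   [R ::= W]
zzsszzzsWvv => zzsszzzsSRvv   [W ::= S R]
zzsszzzsSRvv => zzsszzzseeRvv   [S ::= e e]
zzsszzzseeRvv => zzsszzzseeWvv   [R ::= W]
zzsszzzseeWvv => zzsszzzseesvv   [W ::= s]

S => zMv => zzsRv => zzsszSv => zzsszzMvv => zzsszzzsRvv => zzsszzzsWvv => zzsszzzsSRvv => zzsszzzseeRvv => zzsszzzseeWvv => zzsszzzseesvv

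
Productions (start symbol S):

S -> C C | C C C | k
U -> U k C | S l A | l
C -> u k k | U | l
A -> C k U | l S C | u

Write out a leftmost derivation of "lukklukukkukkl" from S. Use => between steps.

S => CCC   [S -> C C C]
CCC => UCC   [C -> U]
UCC => UkCCC   [U -> U k C]
UkCCC => SlAkCCC   [U -> S l A]
SlAkCCC => CClAkCCC   [S -> C C]
CClAkCCC => UClAkCCC   [C -> U]
UClAkCCC => lClAkCCC   [U -> l]
lClAkCCC => lukklAkCCC   [C -> u k k]
lukklAkCCC => lukklukCCC   [A -> u]
lukklukCCC => lukklukukkCC   [C -> u k k]
lukklukukkCC => lukklukukkukkC   [C -> u k k]
lukklukukkukkC => lukklukukkukkl   [C -> l]

S => CCC => UCC => UkCCC => SlAkCCC => CClAkCCC => UClAkCCC => lClAkCCC => lukklAkCCC => lukklukCCC => lukklukukkCC => lukklukukkukkC => lukklukukkukkl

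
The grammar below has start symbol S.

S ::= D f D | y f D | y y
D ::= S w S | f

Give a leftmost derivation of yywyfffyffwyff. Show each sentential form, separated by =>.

S => DfD   [S ::= D f D]
DfD => SwSfD   [D ::= S w S]
SwSfD => yywSfD   [S ::= y y]
yywSfD => yywyfDfD   [S ::= y f D]
yywyfDfD => yywyfffD   [D ::= f]
yywyfffD => yywyfffSwS   [D ::= S w S]
yywyfffSwS => yywyfffyfDwS   [S ::= y f D]
yywyfffyfDwS => yywyfffyffwS   [D ::= f]
yywyfffyffwS => yywyfffyffwyfD   [S ::= y f D]
yywyfffyffwyfD => yywyfffyffwyff   [D ::= f]

S=>DfD=>SwSfD=>yywSfD=>yywyfDfD=>yywyfffD=>yywyfffSwS=>yywyfffyfDwS=>yywyfffyffwS=>yywyfffyffwyfD=>yywyfffyffwyff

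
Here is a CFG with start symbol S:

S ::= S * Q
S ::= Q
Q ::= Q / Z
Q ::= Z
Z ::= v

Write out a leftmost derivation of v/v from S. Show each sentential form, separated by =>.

S => Q   [S ::= Q]
Q => Q/Z   [Q ::= Q / Z]
Q/Z => Z/Z   [Q ::= Z]
Z/Z => v/Z   [Z ::= v]
v/Z => v/v   [Z ::= v]

S => Q => Q/Z => Z/Z => v/Z => v/v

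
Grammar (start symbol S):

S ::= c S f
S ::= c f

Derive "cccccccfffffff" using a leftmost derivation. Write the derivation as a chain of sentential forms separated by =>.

S => cSf => ccSff => cccSfff => ccccSffff => cccccSfffff => ccccccSffffff => cccccccfffffff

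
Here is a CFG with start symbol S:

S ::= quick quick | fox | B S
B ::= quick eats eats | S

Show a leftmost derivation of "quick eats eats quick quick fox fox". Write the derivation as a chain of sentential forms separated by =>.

S => B S => S S => B S S => S S S => B S S S => quick eats eats S S S => quick eats eats quick quick S S => quick eats eats quick quick fox S => quick eats eats quick quick fox fox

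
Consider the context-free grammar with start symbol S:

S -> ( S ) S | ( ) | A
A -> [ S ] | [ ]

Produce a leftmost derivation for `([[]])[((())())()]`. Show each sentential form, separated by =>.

S => (S)S   [S -> ( S ) S]
(S)S => (A)S   [S -> A]
(A)S => ([S])S   [A -> [ S ]]
([S])S => ([A])S   [S -> A]
([A])S => ([[]])S   [A -> [ ]]
([[]])S => ([[]])A   [S -> A]
([[]])A => ([[]])[S]   [A -> [ S ]]
([[]])[S] => ([[]])[(S)S]   [S -> ( S ) S]
([[]])[(S)S] => ([[]])[((S)S)S]   [S -> ( S ) S]
([[]])[((S)S)S] => ([[]])[((())S)S]   [S -> ( )]
([[]])[((())S)S] => ([[]])[((())())S]   [S -> ( )]
([[]])[((())())S] => ([[]])[((())())()]   [S -> ( )]

S => (S)S => (A)S => ([S])S => ([A])S => ([[]])S => ([[]])A => ([[]])[S] => ([[]])[(S)S] => ([[]])[((S)S)S] => ([[]])[((())S)S] => ([[]])[((())())S] => ([[]])[((())())()]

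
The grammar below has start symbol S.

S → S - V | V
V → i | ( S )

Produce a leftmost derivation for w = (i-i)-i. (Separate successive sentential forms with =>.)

S => S-V => V-V => (S)-V => (S-V)-V => (V-V)-V => (i-V)-V => (i-i)-V => (i-i)-i

S => S-V   [S → S - V]
S-V => V-V   [S → V]
V-V => (S)-V   [V → ( S )]
(S)-V => (S-V)-V   [S → S - V]
(S-V)-V => (V-V)-V   [S → V]
(V-V)-V => (i-V)-V   [V → i]
(i-V)-V => (i-i)-V   [V → i]
(i-i)-V => (i-i)-i   [V → i]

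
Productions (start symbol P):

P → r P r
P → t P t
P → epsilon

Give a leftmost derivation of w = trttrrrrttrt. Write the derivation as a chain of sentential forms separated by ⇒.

P ⇒ tPt   [P → t P t]
tPt ⇒ trPrt   [P → r P r]
trPrt ⇒ trtPtrt   [P → t P t]
trtPtrt ⇒ trttPttrt   [P → t P t]
trttPttrt ⇒ trttrPrttrt   [P → r P r]
trttrPrttrt ⇒ trttrrPrrttrt   [P → r P r]
trttrrPrrttrt ⇒ trttrrrrttrt   [P → epsilon]

P⇒tPt⇒trPrt⇒trtPtrt⇒trttPttrt⇒trttrPrttrt⇒trttrrPrrttrt⇒trttrrrrttrt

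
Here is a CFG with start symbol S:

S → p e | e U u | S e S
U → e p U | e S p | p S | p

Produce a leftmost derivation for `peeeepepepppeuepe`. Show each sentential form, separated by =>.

S => SeS   [S → S e S]
SeS => SeSeS   [S → S e S]
SeSeS => peeSeS   [S → p e]
peeSeS => peeeUueS   [S → e U u]
peeeUueS => peeeepUueS   [U → e p U]
peeeepUueS => peeeepepUueS   [U → e p U]
peeeepepUueS => peeeepepepUueS   [U → e p U]
peeeepepepUueS => peeeepepeppSueS   [U → p S]
peeeepepeppSueS => peeeepepepppeueS   [S → p e]
peeeepepepppeueS => peeeepepepppeuepe   [S → p e]

S => SeS => SeSeS => peeSeS => peeeUueS => peeeepUueS => peeeepepUueS => peeeepepepUueS => peeeepepeppSueS => peeeepepepppeueS => peeeepepepppeuepe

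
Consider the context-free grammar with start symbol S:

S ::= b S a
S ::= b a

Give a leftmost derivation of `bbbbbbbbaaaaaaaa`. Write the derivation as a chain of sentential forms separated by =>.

S => bSa => bbSaa => bbbSaaa => bbbbSaaaa => bbbbbSaaaaa => bbbbbbSaaaaaa => bbbbbbbSaaaaaaa => bbbbbbbbaaaaaaaa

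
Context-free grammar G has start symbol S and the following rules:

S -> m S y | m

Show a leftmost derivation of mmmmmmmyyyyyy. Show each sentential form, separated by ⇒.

S ⇒ mSy   [S -> m S y]
mSy ⇒ mmSyy   [S -> m S y]
mmSyy ⇒ mmmSyyy   [S -> m S y]
mmmSyyy ⇒ mmmmSyyyy   [S -> m S y]
mmmmSyyyy ⇒ mmmmmSyyyyy   [S -> m S y]
mmmmmSyyyyy ⇒ mmmmmmSyyyyyy   [S -> m S y]
mmmmmmSyyyyyy ⇒ mmmmmmmyyyyyy   [S -> m]

S⇒mSy⇒mmSyy⇒mmmSyyy⇒mmmmSyyyy⇒mmmmmSyyyyy⇒mmmmmmSyyyyyy⇒mmmmmmmyyyyyy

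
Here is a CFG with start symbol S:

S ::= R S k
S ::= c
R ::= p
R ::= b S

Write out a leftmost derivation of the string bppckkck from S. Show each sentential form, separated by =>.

S => RSk   [S ::= R S k]
RSk => bSSk   [R ::= b S]
bSSk => bRSkSk   [S ::= R S k]
bRSkSk => bpSkSk   [R ::= p]
bpSkSk => bpRSkkSk   [S ::= R S k]
bpRSkkSk => bppSkkSk   [R ::= p]
bppSkkSk => bppckkSk   [S ::= c]
bppckkSk => bppckkck   [S ::= c]

S => RSk => bSSk => bRSkSk => bpSkSk => bpRSkkSk => bppSkkSk => bppckkSk => bppckkck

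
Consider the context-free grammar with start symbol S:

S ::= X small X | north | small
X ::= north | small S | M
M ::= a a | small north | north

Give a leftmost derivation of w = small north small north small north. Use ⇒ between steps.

S ⇒ X small X ⇒ small S small X ⇒ small X small X small X ⇒ small north small X small X ⇒ small north small M small X ⇒ small north small north small X ⇒ small north small north small north

S ⇒ X small X   [S ::= X small X]
X small X ⇒ small S small X   [X ::= small S]
small S small X ⇒ small X small X small X   [S ::= X small X]
small X small X small X ⇒ small north small X small X   [X ::= north]
small north small X small X ⇒ small north small M small X   [X ::= M]
small north small M small X ⇒ small north small north small X   [M ::= north]
small north small north small X ⇒ small north small north small north   [X ::= north]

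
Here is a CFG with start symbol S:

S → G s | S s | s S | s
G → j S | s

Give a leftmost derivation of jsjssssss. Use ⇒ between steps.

S ⇒ Gs ⇒ jSs ⇒ jsSs ⇒ jsSss ⇒ jsGsss ⇒ jsjSsss ⇒ jsjSssss ⇒ jsjGsssss ⇒ jsjssssss

S ⇒ Gs   [S → G s]
Gs ⇒ jSs   [G → j S]
jSs ⇒ jsSs   [S → s S]
jsSs ⇒ jsSss   [S → S s]
jsSss ⇒ jsGsss   [S → G s]
jsGsss ⇒ jsjSsss   [G → j S]
jsjSsss ⇒ jsjSssss   [S → S s]
jsjSssss ⇒ jsjGsssss   [S → G s]
jsjGsssss ⇒ jsjssssss   [G → s]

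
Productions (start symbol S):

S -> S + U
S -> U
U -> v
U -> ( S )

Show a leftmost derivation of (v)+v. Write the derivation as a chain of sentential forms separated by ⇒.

S ⇒ S+U ⇒ U+U ⇒ (S)+U ⇒ (U)+U ⇒ (v)+U ⇒ (v)+v

S ⇒ S+U   [S -> S + U]
S+U ⇒ U+U   [S -> U]
U+U ⇒ (S)+U   [U -> ( S )]
(S)+U ⇒ (U)+U   [S -> U]
(U)+U ⇒ (v)+U   [U -> v]
(v)+U ⇒ (v)+v   [U -> v]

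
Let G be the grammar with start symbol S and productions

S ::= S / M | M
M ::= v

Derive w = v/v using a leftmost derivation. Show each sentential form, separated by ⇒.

S ⇒ S/M ⇒ M/M ⇒ v/M ⇒ v/v

S ⇒ S/M   [S ::= S / M]
S/M ⇒ M/M   [S ::= M]
M/M ⇒ v/M   [M ::= v]
v/M ⇒ v/v   [M ::= v]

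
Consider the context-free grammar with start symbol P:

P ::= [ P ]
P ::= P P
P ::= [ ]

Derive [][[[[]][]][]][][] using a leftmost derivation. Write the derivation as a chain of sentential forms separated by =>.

P => PP   [P ::= P P]
PP => PPP   [P ::= P P]
PPP => []PP   [P ::= [ ]]
[]PP => []PPP   [P ::= P P]
[]PPP => [][P]PP   [P ::= [ P ]]
[][P]PP => [][PP]PP   [P ::= P P]
[][PP]PP => [][[P]P]PP   [P ::= [ P ]]
[][[P]P]PP => [][[PP]P]PP   [P ::= P P]
[][[PP]P]PP => [][[[P]P]P]PP   [P ::= [ P ]]
[][[[P]P]P]PP => [][[[[]]P]P]PP   [P ::= [ ]]
[][[[[]]P]P]PP => [][[[[]][]]P]PP   [P ::= [ ]]
[][[[[]][]]P]PP => [][[[[]][]][]]PP   [P ::= [ ]]
[][[[[]][]][]]PP => [][[[[]][]][]][]P   [P ::= [ ]]
[][[[[]][]][]][]P => [][[[[]][]][]][][]   [P ::= [ ]]

P=>PP=>PPP=>[]PP=>[]PPP=>[][P]PP=>[][PP]PP=>[][[P]P]PP=>[][[PP]P]PP=>[][[[P]P]P]PP=>[][[[[]]P]P]PP=>[][[[[]][]]P]PP=>[][[[[]][]][]]PP=>[][[[[]][]][]][]P=>[][[[[]][]][]][][]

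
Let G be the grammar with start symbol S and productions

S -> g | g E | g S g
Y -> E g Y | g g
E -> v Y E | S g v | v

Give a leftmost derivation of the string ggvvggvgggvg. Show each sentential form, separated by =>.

S => gSg   [S -> g S g]
gSg => ggEg   [S -> g E]
ggEg => ggvYEg   [E -> v Y E]
ggvYEg => ggvEgYEg   [Y -> E g Y]
ggvEgYEg => ggvvYEgYEg   [E -> v Y E]
ggvvYEgYEg => ggvvggEgYEg   [Y -> g g]
ggvvggEgYEg => ggvvggvgYEg   [E -> v]
ggvvggvgYEg => ggvvggvgggEg   [Y -> g g]
ggvvggvgggEg => ggvvggvgggvg   [E -> v]

S => gSg => ggEg => ggvYEg => ggvEgYEg => ggvvYEgYEg => ggvvggEgYEg => ggvvggvgYEg => ggvvggvgggEg => ggvvggvgggvg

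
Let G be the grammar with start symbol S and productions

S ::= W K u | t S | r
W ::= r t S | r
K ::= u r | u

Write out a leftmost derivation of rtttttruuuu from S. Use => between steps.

S=>WKu=>rtSKu=>rttSKu=>rtttSKu=>rttttSKu=>rtttttSKu=>rtttttWKuKu=>rtttttrKuKu=>rtttttruuKu=>rtttttruuuu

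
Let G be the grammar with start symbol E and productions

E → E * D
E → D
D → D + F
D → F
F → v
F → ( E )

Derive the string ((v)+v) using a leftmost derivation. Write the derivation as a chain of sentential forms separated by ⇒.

E ⇒ D   [E → D]
D ⇒ F   [D → F]
F ⇒ (E)   [F → ( E )]
(E) ⇒ (D)   [E → D]
(D) ⇒ (D+F)   [D → D + F]
(D+F) ⇒ (F+F)   [D → F]
(F+F) ⇒ ((E)+F)   [F → ( E )]
((E)+F) ⇒ ((D)+F)   [E → D]
((D)+F) ⇒ ((F)+F)   [D → F]
((F)+F) ⇒ ((v)+F)   [F → v]
((v)+F) ⇒ ((v)+v)   [F → v]

E⇒D⇒F⇒(E)⇒(D)⇒(D+F)⇒(F+F)⇒((E)+F)⇒((D)+F)⇒((F)+F)⇒((v)+F)⇒((v)+v)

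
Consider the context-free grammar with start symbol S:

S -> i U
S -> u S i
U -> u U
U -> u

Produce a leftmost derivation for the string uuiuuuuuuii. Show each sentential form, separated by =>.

S => uSi   [S -> u S i]
uSi => uuSii   [S -> u S i]
uuSii => uuiUii   [S -> i U]
uuiUii => uuiuUii   [U -> u U]
uuiuUii => uuiuuUii   [U -> u U]
uuiuuUii => uuiuuuUii   [U -> u U]
uuiuuuUii => uuiuuuuUii   [U -> u U]
uuiuuuuUii => uuiuuuuuUii   [U -> u U]
uuiuuuuuUii => uuiuuuuuuii   [U -> u]

S => uSi => uuSii => uuiUii => uuiuUii => uuiuuUii => uuiuuuUii => uuiuuuuUii => uuiuuuuuUii => uuiuuuuuuii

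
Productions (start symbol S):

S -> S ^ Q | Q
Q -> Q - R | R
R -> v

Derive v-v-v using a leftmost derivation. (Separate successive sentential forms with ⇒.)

S⇒Q⇒Q-R⇒Q-R-R⇒R-R-R⇒v-R-R⇒v-v-R⇒v-v-v

S ⇒ Q   [S -> Q]
Q ⇒ Q-R   [Q -> Q - R]
Q-R ⇒ Q-R-R   [Q -> Q - R]
Q-R-R ⇒ R-R-R   [Q -> R]
R-R-R ⇒ v-R-R   [R -> v]
v-R-R ⇒ v-v-R   [R -> v]
v-v-R ⇒ v-v-v   [R -> v]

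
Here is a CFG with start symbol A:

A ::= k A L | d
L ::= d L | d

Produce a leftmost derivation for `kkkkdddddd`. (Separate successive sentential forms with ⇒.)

A ⇒ kAL ⇒ kkALL ⇒ kkkALLL ⇒ kkkkALLLL ⇒ kkkkdLLLL ⇒ kkkkddLLL ⇒ kkkkdddLL ⇒ kkkkddddL ⇒ kkkkdddddL ⇒ kkkkdddddd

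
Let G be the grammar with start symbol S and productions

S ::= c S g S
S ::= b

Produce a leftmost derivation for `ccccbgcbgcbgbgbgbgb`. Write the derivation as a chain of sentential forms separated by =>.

S => cSgS => ccSgSgS => cccSgSgSgS => ccccSgSgSgSgS => ccccbgSgSgSgS => ccccbgcSgSgSgSgS => ccccbgcbgSgSgSgS => ccccbgcbgcSgSgSgSgS => ccccbgcbgcbgSgSgSgS => ccccbgcbgcbgbgSgSgS => ccccbgcbgcbgbgbgSgS => ccccbgcbgcbgbgbgbgS => ccccbgcbgcbgbgbgbgb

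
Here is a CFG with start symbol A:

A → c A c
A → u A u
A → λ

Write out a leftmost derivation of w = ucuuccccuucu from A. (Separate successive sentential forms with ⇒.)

A ⇒ uAu   [A → u A u]
uAu ⇒ ucAcu   [A → c A c]
ucAcu ⇒ ucuAucu   [A → u A u]
ucuAucu ⇒ ucuuAuucu   [A → u A u]
ucuuAuucu ⇒ ucuucAcuucu   [A → c A c]
ucuucAcuucu ⇒ ucuuccAccuucu   [A → c A c]
ucuuccAccuucu ⇒ ucuuccccuucu   [A → λ]

A ⇒ uAu ⇒ ucAcu ⇒ ucuAucu ⇒ ucuuAuucu ⇒ ucuucAcuucu ⇒ ucuuccAccuucu ⇒ ucuuccccuucu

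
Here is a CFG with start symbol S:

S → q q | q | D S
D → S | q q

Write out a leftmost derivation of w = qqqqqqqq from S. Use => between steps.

S => DS   [S → D S]
DS => SS   [D → S]
SS => DSS   [S → D S]
DSS => qqSS   [D → q q]
qqSS => qqDSS   [S → D S]
qqDSS => qqSSS   [D → S]
qqSSS => qqqSS   [S → q]
qqqSS => qqqDSS   [S → D S]
qqqDSS => qqqqqSS   [D → q q]
qqqqqSS => qqqqqqqS   [S → q q]
qqqqqqqS => qqqqqqqq   [S → q]

S=>DS=>SS=>DSS=>qqSS=>qqDSS=>qqSSS=>qqqSS=>qqqDSS=>qqqqqSS=>qqqqqqqS=>qqqqqqqq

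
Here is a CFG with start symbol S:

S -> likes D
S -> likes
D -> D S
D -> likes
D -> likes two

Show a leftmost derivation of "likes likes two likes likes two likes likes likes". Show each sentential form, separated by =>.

S => likes D => likes D S => likes D S S => likes D S S S => likes likes two S S S => likes likes two likes D S S => likes likes two likes likes two S S => likes likes two likes likes two likes S => likes likes two likes likes two likes likes D => likes likes two likes likes two likes likes likes

S => likes D   [S -> likes D]
likes D => likes D S   [D -> D S]
likes D S => likes D S S   [D -> D S]
likes D S S => likes D S S S   [D -> D S]
likes D S S S => likes likes two S S S   [D -> likes two]
likes likes two S S S => likes likes two likes D S S   [S -> likes D]
likes likes two likes D S S => likes likes two likes likes two S S   [D -> likes two]
likes likes two likes likes two S S => likes likes two likes likes two likes S   [S -> likes]
likes likes two likes likes two likes S => likes likes two likes likes two likes likes D   [S -> likes D]
likes likes two likes likes two likes likes D => likes likes two likes likes two likes likes likes   [D -> likes]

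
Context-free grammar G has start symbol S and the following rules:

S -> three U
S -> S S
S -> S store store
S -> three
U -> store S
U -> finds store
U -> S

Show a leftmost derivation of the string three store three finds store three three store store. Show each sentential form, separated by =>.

S => S store store => S S store store => three U S store store => three store S S store store => three store S S S store store => three store three U S S store store => three store three finds store S S store store => three store three finds store three S store store => three store three finds store three three store store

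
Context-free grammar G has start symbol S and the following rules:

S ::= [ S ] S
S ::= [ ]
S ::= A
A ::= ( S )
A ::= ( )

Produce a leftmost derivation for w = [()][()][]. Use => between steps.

S => [S]S => [A]S => [()]S => [()][S]S => [()][A]S => [()][()]S => [()][()][]

S => [S]S   [S ::= [ S ] S]
[S]S => [A]S   [S ::= A]
[A]S => [()]S   [A ::= ( )]
[()]S => [()][S]S   [S ::= [ S ] S]
[()][S]S => [()][A]S   [S ::= A]
[()][A]S => [()][()]S   [A ::= ( )]
[()][()]S => [()][()][]   [S ::= [ ]]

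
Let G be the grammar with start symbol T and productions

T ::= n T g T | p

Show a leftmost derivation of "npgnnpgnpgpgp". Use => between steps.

T => nTgT => npgT => npgnTgT => npgnnTgTgT => npgnnpgTgT => npgnnpgnTgTgT => npgnnpgnpgTgT => npgnnpgnpgpgT => npgnnpgnpgpgp

T => nTgT   [T ::= n T g T]
nTgT => npgT   [T ::= p]
npgT => npgnTgT   [T ::= n T g T]
npgnTgT => npgnnTgTgT   [T ::= n T g T]
npgnnTgTgT => npgnnpgTgT   [T ::= p]
npgnnpgTgT => npgnnpgnTgTgT   [T ::= n T g T]
npgnnpgnTgTgT => npgnnpgnpgTgT   [T ::= p]
npgnnpgnpgTgT => npgnnpgnpgpgT   [T ::= p]
npgnnpgnpgpgT => npgnnpgnpgpgp   [T ::= p]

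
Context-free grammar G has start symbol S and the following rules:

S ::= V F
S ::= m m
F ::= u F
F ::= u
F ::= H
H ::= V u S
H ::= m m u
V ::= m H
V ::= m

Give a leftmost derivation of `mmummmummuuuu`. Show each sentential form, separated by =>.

S=>VF=>mHF=>mVuSF=>mmuSF=>mmuVFF=>mmumHFF=>mmummmuFF=>mmummmuHF=>mmummmummuF=>mmummmummuuF=>mmummmummuuuF=>mmummmummuuuu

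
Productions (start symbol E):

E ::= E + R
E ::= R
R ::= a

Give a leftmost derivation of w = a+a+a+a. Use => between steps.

E => E+R => E+R+R => E+R+R+R => R+R+R+R => a+R+R+R => a+a+R+R => a+a+a+R => a+a+a+a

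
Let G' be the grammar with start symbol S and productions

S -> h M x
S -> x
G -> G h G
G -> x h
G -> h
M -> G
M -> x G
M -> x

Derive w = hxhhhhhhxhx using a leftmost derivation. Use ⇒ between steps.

S ⇒ hMx ⇒ hxGx ⇒ hxGhGx ⇒ hxGhGhGx ⇒ hxGhGhGhGx ⇒ hxhhGhGhGx ⇒ hxhhhhGhGx ⇒ hxhhhhhhGx ⇒ hxhhhhhhxhx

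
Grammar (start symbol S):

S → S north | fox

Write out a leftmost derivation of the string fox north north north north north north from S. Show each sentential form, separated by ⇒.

S ⇒ S north ⇒ S north north ⇒ S north north north ⇒ S north north north north ⇒ S north north north north north ⇒ S north north north north north north ⇒ fox north north north north north north

S ⇒ S north   [S → S north]
S north ⇒ S north north   [S → S north]
S north north ⇒ S north north north   [S → S north]
S north north north ⇒ S north north north north   [S → S north]
S north north north north ⇒ S north north north north north   [S → S north]
S north north north north north ⇒ S north north north north north north   [S → S north]
S north north north north north north ⇒ fox north north north north north north   [S → fox]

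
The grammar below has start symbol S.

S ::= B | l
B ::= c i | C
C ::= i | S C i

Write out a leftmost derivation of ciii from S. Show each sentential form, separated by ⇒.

S⇒B⇒C⇒SCi⇒BCi⇒ciCi⇒ciii

S ⇒ B   [S ::= B]
B ⇒ C   [B ::= C]
C ⇒ SCi   [C ::= S C i]
SCi ⇒ BCi   [S ::= B]
BCi ⇒ ciCi   [B ::= c i]
ciCi ⇒ ciii   [C ::= i]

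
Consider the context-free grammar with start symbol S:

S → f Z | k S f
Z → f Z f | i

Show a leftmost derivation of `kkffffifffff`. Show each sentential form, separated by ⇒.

S ⇒ kSf   [S → k S f]
kSf ⇒ kkSff   [S → k S f]
kkSff ⇒ kkfZff   [S → f Z]
kkfZff ⇒ kkffZfff   [Z → f Z f]
kkffZfff ⇒ kkfffZffff   [Z → f Z f]
kkfffZffff ⇒ kkffffZfffff   [Z → f Z f]
kkffffZfffff ⇒ kkffffifffff   [Z → i]

S ⇒ kSf ⇒ kkSff ⇒ kkfZff ⇒ kkffZfff ⇒ kkfffZffff ⇒ kkffffZfffff ⇒ kkffffifffff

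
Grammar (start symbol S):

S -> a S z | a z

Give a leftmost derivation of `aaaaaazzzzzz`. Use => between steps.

S => aSz => aaSzz => aaaSzzz => aaaaSzzzz => aaaaaSzzzzz => aaaaaazzzzzz

S => aSz   [S -> a S z]
aSz => aaSzz   [S -> a S z]
aaSzz => aaaSzzz   [S -> a S z]
aaaSzzz => aaaaSzzzz   [S -> a S z]
aaaaSzzzz => aaaaaSzzzzz   [S -> a S z]
aaaaaSzzzzz => aaaaaazzzzzz   [S -> a z]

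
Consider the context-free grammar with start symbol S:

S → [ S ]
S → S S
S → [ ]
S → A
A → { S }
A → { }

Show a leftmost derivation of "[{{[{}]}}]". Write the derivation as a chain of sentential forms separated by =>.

S => [S] => [A] => [{S}] => [{A}] => [{{S}}] => [{{[S]}}] => [{{[A]}}] => [{{[{}]}}]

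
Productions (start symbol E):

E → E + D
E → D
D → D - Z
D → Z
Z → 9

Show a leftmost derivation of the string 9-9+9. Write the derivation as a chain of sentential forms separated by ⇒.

E ⇒ E+D   [E → E + D]
E+D ⇒ D+D   [E → D]
D+D ⇒ D-Z+D   [D → D - Z]
D-Z+D ⇒ Z-Z+D   [D → Z]
Z-Z+D ⇒ 9-Z+D   [Z → 9]
9-Z+D ⇒ 9-9+D   [Z → 9]
9-9+D ⇒ 9-9+Z   [D → Z]
9-9+Z ⇒ 9-9+9   [Z → 9]

E ⇒ E+D ⇒ D+D ⇒ D-Z+D ⇒ Z-Z+D ⇒ 9-Z+D ⇒ 9-9+D ⇒ 9-9+Z ⇒ 9-9+9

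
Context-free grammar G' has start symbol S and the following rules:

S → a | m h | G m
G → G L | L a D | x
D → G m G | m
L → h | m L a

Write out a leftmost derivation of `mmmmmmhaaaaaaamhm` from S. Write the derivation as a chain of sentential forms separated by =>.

S => Gm   [S → G m]
Gm => GLm   [G → G L]
GLm => LaDLm   [G → L a D]
LaDLm => mLaaDLm   [L → m L a]
mLaaDLm => mmLaaaDLm   [L → m L a]
mmLaaaDLm => mmmLaaaaDLm   [L → m L a]
mmmLaaaaDLm => mmmmLaaaaaDLm   [L → m L a]
mmmmLaaaaaDLm => mmmmmLaaaaaaDLm   [L → m L a]
mmmmmLaaaaaaDLm => mmmmmmLaaaaaaaDLm   [L → m L a]
mmmmmmLaaaaaaaDLm => mmmmmmhaaaaaaaDLm   [L → h]
mmmmmmhaaaaaaaDLm => mmmmmmhaaaaaaamLm   [D → m]
mmmmmmhaaaaaaamLm => mmmmmmhaaaaaaamhm   [L → h]

S=>Gm=>GLm=>LaDLm=>mLaaDLm=>mmLaaaDLm=>mmmLaaaaDLm=>mmmmLaaaaaDLm=>mmmmmLaaaaaaDLm=>mmmmmmLaaaaaaaDLm=>mmmmmmhaaaaaaaDLm=>mmmmmmhaaaaaaamLm=>mmmmmmhaaaaaaamhm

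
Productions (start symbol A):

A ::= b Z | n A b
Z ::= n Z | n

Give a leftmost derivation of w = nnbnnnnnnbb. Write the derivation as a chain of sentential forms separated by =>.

A=>nAb=>nnAbb=>nnbZbb=>nnbnZbb=>nnbnnZbb=>nnbnnnZbb=>nnbnnnnZbb=>nnbnnnnnZbb=>nnbnnnnnnbb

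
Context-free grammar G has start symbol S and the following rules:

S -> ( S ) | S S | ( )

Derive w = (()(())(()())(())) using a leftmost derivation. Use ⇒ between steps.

S⇒(S)⇒(SS)⇒(SSS)⇒(SSSS)⇒(()SSS)⇒(()(S)SS)⇒(()(())SS)⇒(()(())(S)S)⇒(()(())(SS)S)⇒(()(())(()S)S)⇒(()(())(()())S)⇒(()(())(()())(S))⇒(()(())(()())(()))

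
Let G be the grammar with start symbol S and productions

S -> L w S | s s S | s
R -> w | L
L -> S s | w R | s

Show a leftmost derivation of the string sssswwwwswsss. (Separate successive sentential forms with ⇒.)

S ⇒ ssS ⇒ ssssS ⇒ ssssLwS ⇒ sssswRwS ⇒ sssswLwS ⇒ sssswwRwS ⇒ sssswwwwS ⇒ sssswwwwLwS ⇒ sssswwwwswS ⇒ sssswwwwswssS ⇒ sssswwwwswsss

S ⇒ ssS   [S -> s s S]
ssS ⇒ ssssS   [S -> s s S]
ssssS ⇒ ssssLwS   [S -> L w S]
ssssLwS ⇒ sssswRwS   [L -> w R]
sssswRwS ⇒ sssswLwS   [R -> L]
sssswLwS ⇒ sssswwRwS   [L -> w R]
sssswwRwS ⇒ sssswwwwS   [R -> w]
sssswwwwS ⇒ sssswwwwLwS   [S -> L w S]
sssswwwwLwS ⇒ sssswwwwswS   [L -> s]
sssswwwwswS ⇒ sssswwwwswssS   [S -> s s S]
sssswwwwswssS ⇒ sssswwwwswsss   [S -> s]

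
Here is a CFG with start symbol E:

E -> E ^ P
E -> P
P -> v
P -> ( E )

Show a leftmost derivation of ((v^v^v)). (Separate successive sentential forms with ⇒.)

E ⇒ P ⇒ (E) ⇒ (P) ⇒ ((E)) ⇒ ((E^P)) ⇒ ((E^P^P)) ⇒ ((P^P^P)) ⇒ ((v^P^P)) ⇒ ((v^v^P)) ⇒ ((v^v^v))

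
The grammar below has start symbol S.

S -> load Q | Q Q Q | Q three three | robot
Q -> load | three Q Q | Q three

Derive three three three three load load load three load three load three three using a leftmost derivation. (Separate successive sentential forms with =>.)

S => Q three three   [S -> Q three three]
Q three three => three Q Q three three   [Q -> three Q Q]
three Q Q three three => three Q three Q three three   [Q -> Q three]
three Q three Q three three => three three Q Q three Q three three   [Q -> three Q Q]
three three Q Q three Q three three => three three Q three Q three Q three three   [Q -> Q three]
three three Q three Q three Q three three => three three three Q Q three Q three Q three three   [Q -> three Q Q]
three three three Q Q three Q three Q three three => three three three three Q Q Q three Q three Q three three   [Q -> three Q Q]
three three three three Q Q Q three Q three Q three three => three three three three load Q Q three Q three Q three three   [Q -> load]
three three three three load Q Q three Q three Q three three => three three three three load load Q three Q three Q three three   [Q -> load]
three three three three load load Q three Q three Q three three => three three three three load load load three Q three Q three three   [Q -> load]
three three three three load load load three Q three Q three three => three three three three load load load three load three Q three three   [Q -> load]
three three three three load load load three load three Q three three => three three three three load load load three load three load three three   [Q -> load]

S => Q three three => three Q Q three three => three Q three Q three three => three three Q Q three Q three three => three three Q three Q three Q three three => three three three Q Q three Q three Q three three => three three three three Q Q Q three Q three Q three three => three three three three load Q Q three Q three Q three three => three three three three load load Q three Q three Q three three => three three three three load load load three Q three Q three three => three three three three load load load three load three Q three three => three three three three load load load three load three load three three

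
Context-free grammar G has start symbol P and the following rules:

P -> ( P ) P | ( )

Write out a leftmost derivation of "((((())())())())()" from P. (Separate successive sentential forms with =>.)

P => (P)P   [P -> ( P ) P]
(P)P => ((P)P)P   [P -> ( P ) P]
((P)P)P => (((P)P)P)P   [P -> ( P ) P]
(((P)P)P)P => ((((P)P)P)P)P   [P -> ( P ) P]
((((P)P)P)P)P => ((((())P)P)P)P   [P -> ( )]
((((())P)P)P)P => ((((())())P)P)P   [P -> ( )]
((((())())P)P)P => ((((())())())P)P   [P -> ( )]
((((())())())P)P => ((((())())())())P   [P -> ( )]
((((())())())())P => ((((())())())())()   [P -> ( )]

P => (P)P => ((P)P)P => (((P)P)P)P => ((((P)P)P)P)P => ((((())P)P)P)P => ((((())())P)P)P => ((((())())())P)P => ((((())())())())P => ((((())())())())()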